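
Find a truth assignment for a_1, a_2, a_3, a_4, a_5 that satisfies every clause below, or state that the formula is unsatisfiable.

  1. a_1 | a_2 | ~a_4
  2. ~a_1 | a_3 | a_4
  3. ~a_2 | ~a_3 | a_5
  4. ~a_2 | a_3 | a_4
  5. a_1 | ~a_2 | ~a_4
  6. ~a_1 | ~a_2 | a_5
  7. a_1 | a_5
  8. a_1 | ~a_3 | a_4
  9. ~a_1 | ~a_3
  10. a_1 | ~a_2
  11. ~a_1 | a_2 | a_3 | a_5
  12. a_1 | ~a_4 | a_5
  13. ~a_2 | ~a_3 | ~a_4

Set a_1 = False.
  then (a_1 | a_5) forces a_5 = True.
  then (a_1 | ~a_2) forces a_2 = False.
  then (a_1 | a_2 | ~a_4) forces a_4 = False.
  then (a_1 | ~a_3 | a_4) forces a_3 = False.
All clauses satisfied.

a_1=F; a_2=F; a_3=F; a_4=F; a_5=T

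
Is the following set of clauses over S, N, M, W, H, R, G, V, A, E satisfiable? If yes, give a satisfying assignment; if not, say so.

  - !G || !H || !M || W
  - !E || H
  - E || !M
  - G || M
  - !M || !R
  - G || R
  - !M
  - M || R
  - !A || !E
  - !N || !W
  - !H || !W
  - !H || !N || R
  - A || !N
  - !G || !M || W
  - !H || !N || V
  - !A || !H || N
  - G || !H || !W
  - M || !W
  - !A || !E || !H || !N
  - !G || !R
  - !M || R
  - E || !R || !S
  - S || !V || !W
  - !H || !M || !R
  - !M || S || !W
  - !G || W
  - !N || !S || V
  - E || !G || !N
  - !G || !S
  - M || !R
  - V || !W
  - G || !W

Case M = True:
  Clause (!M) is falsified — contradiction.
Case M = False:
  (G || M) forces G = True.
  (M || R) forces R = True.
  Clause (!G || !R) is falsified — contradiction.
Both cases fail, so the formula is unsatisfiable.

The formula is unsatisfiable.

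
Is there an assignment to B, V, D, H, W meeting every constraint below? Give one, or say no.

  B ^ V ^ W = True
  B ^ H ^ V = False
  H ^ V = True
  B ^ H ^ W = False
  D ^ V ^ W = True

B=T, V=T, D=T, H=F, W=T

B ^ V ^ W = T ^ T ^ T = True ✓
B ^ H ^ V = T ^ F ^ T = False ✓
H ^ V = F ^ T = True ✓
B ^ H ^ W = T ^ F ^ T = False ✓
D ^ V ^ W = T ^ T ^ T = True ✓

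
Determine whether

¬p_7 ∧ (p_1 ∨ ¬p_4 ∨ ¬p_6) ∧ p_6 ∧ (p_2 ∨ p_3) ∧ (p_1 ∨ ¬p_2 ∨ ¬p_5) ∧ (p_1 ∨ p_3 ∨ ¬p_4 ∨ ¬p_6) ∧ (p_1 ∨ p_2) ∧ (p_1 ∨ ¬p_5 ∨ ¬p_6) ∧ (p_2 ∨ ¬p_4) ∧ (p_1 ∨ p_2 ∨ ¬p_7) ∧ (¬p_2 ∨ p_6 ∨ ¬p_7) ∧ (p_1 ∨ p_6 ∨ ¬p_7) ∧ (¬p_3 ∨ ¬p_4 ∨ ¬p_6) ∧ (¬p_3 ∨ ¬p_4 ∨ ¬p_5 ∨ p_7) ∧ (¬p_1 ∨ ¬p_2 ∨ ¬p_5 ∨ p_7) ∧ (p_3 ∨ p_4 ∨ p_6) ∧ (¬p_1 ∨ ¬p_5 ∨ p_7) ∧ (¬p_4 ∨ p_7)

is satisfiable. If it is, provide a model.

p_1=F; p_2=T; p_3=T; p_4=F; p_5=F; p_6=T; p_7=F

Unit clause (¬p_7) forces p_7 = False.
Unit clause (p_6) forces p_6 = True.
In (¬p_4 ∨ p_7) only ¬p_4 is left, so p_4 = False.
Set p_1 = False.
  then (p_1 ∨ p_2) forces p_2 = True.
  then (p_1 ∨ ¬p_5 ∨ ¬p_6) forces p_5 = False.
Set p_3 = True.
All clauses satisfied.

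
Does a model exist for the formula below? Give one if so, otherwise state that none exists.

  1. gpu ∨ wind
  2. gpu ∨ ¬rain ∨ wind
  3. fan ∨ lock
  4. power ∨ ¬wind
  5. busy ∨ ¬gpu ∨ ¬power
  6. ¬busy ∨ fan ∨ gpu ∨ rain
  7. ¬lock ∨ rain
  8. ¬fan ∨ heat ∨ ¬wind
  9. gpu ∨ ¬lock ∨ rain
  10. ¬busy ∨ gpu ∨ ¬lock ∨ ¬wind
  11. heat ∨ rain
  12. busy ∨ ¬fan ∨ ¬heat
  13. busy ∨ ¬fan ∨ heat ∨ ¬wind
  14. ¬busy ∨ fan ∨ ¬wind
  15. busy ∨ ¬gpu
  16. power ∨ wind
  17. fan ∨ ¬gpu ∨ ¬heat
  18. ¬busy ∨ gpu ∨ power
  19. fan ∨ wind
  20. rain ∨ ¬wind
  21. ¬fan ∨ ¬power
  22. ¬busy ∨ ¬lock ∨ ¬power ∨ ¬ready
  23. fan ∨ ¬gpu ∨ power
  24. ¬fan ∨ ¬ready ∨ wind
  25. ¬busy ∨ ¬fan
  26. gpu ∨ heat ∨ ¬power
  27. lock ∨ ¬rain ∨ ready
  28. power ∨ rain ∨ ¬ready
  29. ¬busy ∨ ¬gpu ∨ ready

fan=F, gpu=F, power=T, busy=F, rain=T, ready=F, heat=T, wind=T, lock=T

Try fan = True:
  (¬fan ∨ ¬power) forces power = False.
  (power ∨ ¬wind) forces wind = False.
  clause (power ∨ wind) is falsified — backtrack.
So fan = False.
  then (fan ∨ lock) forces lock = True.
  then (¬lock ∨ rain) forces rain = True.
  then (fan ∨ wind) forces wind = True.
  then (power ∨ ¬wind) forces power = True.
  then (¬busy ∨ fan ∨ ¬wind) forces busy = False.
  then (busy ∨ ¬gpu) forces gpu = False.
  then (gpu ∨ heat ∨ ¬power) forces heat = True.
Set ready = False.
All clauses satisfied.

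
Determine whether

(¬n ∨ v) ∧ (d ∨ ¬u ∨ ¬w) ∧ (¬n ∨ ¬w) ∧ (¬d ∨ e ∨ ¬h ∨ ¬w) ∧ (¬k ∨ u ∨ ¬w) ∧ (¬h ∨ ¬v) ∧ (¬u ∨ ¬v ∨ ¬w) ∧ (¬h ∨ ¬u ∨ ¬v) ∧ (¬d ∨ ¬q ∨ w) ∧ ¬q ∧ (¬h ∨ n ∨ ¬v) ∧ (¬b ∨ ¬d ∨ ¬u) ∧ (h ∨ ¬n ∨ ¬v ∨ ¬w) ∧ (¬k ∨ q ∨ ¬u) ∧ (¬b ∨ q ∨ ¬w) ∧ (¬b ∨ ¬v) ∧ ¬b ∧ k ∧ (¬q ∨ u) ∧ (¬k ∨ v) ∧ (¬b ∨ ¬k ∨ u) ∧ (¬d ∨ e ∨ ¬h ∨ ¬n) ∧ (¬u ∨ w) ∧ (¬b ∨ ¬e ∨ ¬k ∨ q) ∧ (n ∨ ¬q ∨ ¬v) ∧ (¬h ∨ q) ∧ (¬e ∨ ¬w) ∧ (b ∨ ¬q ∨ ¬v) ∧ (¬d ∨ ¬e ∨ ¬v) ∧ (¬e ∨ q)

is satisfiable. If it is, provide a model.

w = False, q = False, v = True, d = True, e = False, b = False, h = False, u = False, k = True, n = False

Unit clause (¬q) forces q = False.
Unit clause (¬b) forces b = False.
Unit clause (k) forces k = True.
In (¬k ∨ v) only v is left, so v = True.
In (¬h ∨ q) only ¬h is left, so h = False.
In (¬e ∨ q) only ¬e is left, so e = False.
In (¬k ∨ q ∨ ¬u) only ¬u is left, so u = False.
In (¬k ∨ u ∨ ¬w) only ¬w is left, so w = False.
Set d = True.
Set n = False.
All clauses satisfied.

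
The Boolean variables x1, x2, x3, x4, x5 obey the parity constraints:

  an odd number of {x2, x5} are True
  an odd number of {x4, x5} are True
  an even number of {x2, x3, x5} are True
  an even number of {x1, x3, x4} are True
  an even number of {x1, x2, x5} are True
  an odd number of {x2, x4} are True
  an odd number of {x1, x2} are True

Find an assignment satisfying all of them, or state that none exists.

No satisfying assignment exists.

Adding constraints 1, 2, 6 mod 2: every variable appears an even number of times on the left, so the left side is 0.
But the right sides sum to 1 (mod 2). 0 ≠ 1 — the system is inconsistent.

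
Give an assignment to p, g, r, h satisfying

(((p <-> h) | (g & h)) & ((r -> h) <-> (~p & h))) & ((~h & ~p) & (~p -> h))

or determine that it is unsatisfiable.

The formula is unsatisfiable.

Case h = True: the conjunct ~h is False.
Case h = False: the formula simplifies to (~p & r) & (~p & p).
  p = True: the conjunct ~p is False.
  p = False: the conjunct p is False.
Both cases fail — unsatisfiable.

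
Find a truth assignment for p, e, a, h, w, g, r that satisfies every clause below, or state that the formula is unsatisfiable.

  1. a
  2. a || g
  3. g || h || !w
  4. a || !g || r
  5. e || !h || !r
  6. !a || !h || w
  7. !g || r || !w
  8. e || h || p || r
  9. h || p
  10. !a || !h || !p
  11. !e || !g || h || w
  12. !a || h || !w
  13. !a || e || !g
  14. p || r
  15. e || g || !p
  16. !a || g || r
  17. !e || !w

Unit clause (a) forces a = True.
Try p = False:
  (h || p) forces h = True.
  (!a || !h || w) forces w = True.
  (p || r) forces r = True.
  (e || !h || !r) forces e = True.
  clause (!e || !w) is falsified — backtrack.
So p = True.
  then (!a || !h || !p) forces h = False.
  then (!a || h || !w) forces w = False.
Try e = False:
  (!a || e || !g) forces g = False.
  clause (e || g || !p) is falsified — backtrack.
So e = True.
  then (!e || !g || h || w) forces g = False.
  then (!a || g || r) forces r = True.
All clauses satisfied.

p = True, e = True, a = True, h = False, w = False, g = False, r = True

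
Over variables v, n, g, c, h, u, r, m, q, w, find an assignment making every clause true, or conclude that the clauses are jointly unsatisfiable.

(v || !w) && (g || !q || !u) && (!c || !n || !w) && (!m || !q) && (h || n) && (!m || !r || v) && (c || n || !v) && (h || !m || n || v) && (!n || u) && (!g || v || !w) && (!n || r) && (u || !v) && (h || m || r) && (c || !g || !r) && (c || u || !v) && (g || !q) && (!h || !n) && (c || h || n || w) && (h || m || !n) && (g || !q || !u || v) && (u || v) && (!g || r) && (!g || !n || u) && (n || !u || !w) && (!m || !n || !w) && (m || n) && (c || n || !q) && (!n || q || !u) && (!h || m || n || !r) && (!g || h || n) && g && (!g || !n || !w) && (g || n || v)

v=T, n=F, g=T, c=T, h=T, u=T, r=T, m=T, q=F, w=F

Unit clause (g) forces g = True.
In (!g || r) only r is left, so r = True.
In (c || !g || !r) only c is left, so c = True.
Set v = True.
  then (u || !v) forces u = True.
Try n = True:
  (!c || !n || !w) forces w = False.
  (!h || !n) forces h = False.
  (h || m || !n) forces m = True.
  (!m || !q) forces q = False.
  clause (!n || q || !u) is falsified — backtrack.
So n = False.
  then (h || n) forces h = True.
  then (n || !u || !w) forces w = False.
  then (m || n) forces m = True.
  then (!m || !q) forces q = False.
All clauses satisfied.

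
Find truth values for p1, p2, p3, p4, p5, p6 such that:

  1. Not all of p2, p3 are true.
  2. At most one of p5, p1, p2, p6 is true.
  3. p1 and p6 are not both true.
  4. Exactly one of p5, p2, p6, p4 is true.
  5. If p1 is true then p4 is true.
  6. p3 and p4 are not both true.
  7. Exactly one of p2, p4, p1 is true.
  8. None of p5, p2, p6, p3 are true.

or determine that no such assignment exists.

p1: False; p2: False; p3: False; p4: True; p5: False; p6: False

  (1) {p2, p3}: 0/2 true — not all ✓
  (2) {p5, p1, p2, p6}: 0 true — at most one ✓
  (3) p1=F, p6=F — not both ✓
  (4) {p5, p2, p6, p4}: 1 true — exactly one ✓
  (5) p1=F ⇒ p4: vacuous ✓
  (6) p3=F, p4=T — not both ✓
  (7) {p2, p4, p1}: 1 true — exactly one ✓
  (8) {p5, p2, p6, p3}: 0 true — none ✓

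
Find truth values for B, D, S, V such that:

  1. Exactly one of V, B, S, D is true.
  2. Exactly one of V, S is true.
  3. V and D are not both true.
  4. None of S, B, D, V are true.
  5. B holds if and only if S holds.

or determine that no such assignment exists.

Case S = True:
  Constraint (4) is violated (S=T) — contradiction.
Case S = False:
  (2) with S=F forces V = True.
  Constraint (4) is violated (V=T) — contradiction.
Both cases fail — unsatisfiable.

Unsatisfiable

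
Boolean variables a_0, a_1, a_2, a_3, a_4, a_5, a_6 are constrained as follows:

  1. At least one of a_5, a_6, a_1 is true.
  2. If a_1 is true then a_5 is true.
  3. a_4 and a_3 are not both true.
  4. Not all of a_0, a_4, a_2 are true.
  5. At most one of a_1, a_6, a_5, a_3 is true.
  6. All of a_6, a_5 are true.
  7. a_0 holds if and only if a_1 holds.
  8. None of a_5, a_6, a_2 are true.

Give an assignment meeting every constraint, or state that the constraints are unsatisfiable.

Unsatisfiable — no assignment works.

Case a_5 = True:
  Constraint (8) is violated (a_5=T) — contradiction.
Case a_5 = False:
  Constraint (6) is violated (a_5=F) — contradiction.
Both cases fail — unsatisfiable.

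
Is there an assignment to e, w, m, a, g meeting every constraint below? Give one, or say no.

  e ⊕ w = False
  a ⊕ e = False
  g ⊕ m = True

e = True, w = True, m = True, a = True, g = False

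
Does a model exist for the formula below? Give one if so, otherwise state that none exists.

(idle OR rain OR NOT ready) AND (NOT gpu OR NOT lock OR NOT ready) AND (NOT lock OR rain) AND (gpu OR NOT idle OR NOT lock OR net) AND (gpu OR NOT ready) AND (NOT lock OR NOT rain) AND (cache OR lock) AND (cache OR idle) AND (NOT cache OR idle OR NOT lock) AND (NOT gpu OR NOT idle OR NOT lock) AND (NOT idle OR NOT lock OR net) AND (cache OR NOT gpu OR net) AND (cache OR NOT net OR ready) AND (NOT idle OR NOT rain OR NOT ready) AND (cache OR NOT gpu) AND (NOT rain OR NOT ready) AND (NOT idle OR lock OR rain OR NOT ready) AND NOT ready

idle = True, rain = False, lock = False, ready = False, gpu = True, net = True, cache = True

Unit clause (NOT ready) forces ready = False.
Set idle = True.
Set rain = False.
  then (NOT lock OR rain) forces lock = False.
  then (cache OR lock) forces cache = True.
Set gpu = True.
Set net = True.
All clauses satisfied.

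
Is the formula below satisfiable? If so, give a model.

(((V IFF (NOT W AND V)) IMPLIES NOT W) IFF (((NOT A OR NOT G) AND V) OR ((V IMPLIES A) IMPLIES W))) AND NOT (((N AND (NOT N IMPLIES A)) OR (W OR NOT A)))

W=F; N=F; V=T; G=F; A=T

  ((V IFF (NOT W AND V)) IMPLIES NOT W) IFF (((NOT A OR NOT G) AND V) OR ((V IMPLIES A) IMPLIES W)) = True
    (V IFF (NOT W AND V)) IMPLIES NOT W = True
      V IFF (NOT W AND V) = True
        NOT W AND V = True
          NOT W = True
      NOT W = True
    ((NOT A OR NOT G) AND V) OR ((V IMPLIES A) IMPLIES W) = True
      (NOT A OR NOT G) AND V = True
        NOT A OR NOT G = True
          NOT A = False
          NOT G = True
      (V IMPLIES A) IMPLIES W = False
        V IMPLIES A = True
  NOT (((N AND (NOT N IMPLIES A)) OR (W OR NOT A))) = True
    (N AND (NOT N IMPLIES A)) OR (W OR NOT A) = False
      N AND (NOT N IMPLIES A) = False
        NOT N IMPLIES A = True
          NOT N = True
      W OR NOT A = False
        NOT A = False
Both conjuncts True, so the formula holds.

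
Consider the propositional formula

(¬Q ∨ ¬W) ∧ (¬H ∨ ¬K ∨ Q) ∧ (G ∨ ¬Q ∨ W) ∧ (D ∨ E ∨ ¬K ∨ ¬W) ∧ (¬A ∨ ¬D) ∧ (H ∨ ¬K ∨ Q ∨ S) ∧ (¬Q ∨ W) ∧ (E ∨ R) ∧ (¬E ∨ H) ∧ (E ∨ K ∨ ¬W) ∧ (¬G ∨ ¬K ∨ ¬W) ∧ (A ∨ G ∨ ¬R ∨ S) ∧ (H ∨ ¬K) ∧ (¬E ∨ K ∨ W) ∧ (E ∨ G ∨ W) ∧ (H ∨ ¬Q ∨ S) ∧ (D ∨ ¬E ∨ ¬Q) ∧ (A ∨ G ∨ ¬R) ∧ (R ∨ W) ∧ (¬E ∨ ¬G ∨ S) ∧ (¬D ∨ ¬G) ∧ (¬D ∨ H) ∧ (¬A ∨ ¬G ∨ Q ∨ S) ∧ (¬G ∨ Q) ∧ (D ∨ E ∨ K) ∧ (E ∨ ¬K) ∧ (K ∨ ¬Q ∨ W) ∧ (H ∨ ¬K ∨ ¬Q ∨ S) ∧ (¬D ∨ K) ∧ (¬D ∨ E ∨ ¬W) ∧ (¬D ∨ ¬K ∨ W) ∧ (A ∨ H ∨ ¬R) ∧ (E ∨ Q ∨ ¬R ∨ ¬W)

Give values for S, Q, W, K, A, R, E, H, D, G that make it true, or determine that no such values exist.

Set S = False.
Try Q = True:
  (¬Q ∨ ¬W) forces W = False.
  clause (¬Q ∨ W) is falsified — backtrack.
So Q = False.
  then (¬G ∨ Q) forces G = False.
Try W = False:
  (E ∨ G ∨ W) forces E = True.
  (¬E ∨ H) forces H = True.
  (¬H ∨ ¬K ∨ Q) forces K = False.
  clause (¬E ∨ K ∨ W) is falsified — backtrack.
So W = True.
Set K = False.
  then (E ∨ K ∨ ¬W) forces E = True.
  then (¬D ∨ K) forces D = False.
  then (¬E ∨ H) forces H = True.
Set A = False.
  then (A ∨ G ∨ ¬R ∨ S) forces R = False.
All clauses satisfied.

S = False, Q = False, W = True, K = False, A = False, R = False, E = True, H = True, D = False, G = False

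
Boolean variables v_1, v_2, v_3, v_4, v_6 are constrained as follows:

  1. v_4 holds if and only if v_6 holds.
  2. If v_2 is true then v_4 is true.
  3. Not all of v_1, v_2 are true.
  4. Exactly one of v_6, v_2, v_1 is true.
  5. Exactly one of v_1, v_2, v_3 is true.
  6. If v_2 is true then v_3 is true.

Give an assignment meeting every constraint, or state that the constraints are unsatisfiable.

v_1 = False; v_2 = False; v_3 = True; v_4 = True; v_6 = True

  (1) v_4=T, v_6=T — same ✓
  (2) v_2=F ⇒ v_4: vacuous ✓
  (3) {v_1, v_2}: 0/2 true — not all ✓
  (4) {v_6, v_2, v_1}: 1 true — exactly one ✓
  (5) {v_1, v_2, v_3}: 1 true — exactly one ✓
  (6) v_2=F ⇒ v_3: vacuous ✓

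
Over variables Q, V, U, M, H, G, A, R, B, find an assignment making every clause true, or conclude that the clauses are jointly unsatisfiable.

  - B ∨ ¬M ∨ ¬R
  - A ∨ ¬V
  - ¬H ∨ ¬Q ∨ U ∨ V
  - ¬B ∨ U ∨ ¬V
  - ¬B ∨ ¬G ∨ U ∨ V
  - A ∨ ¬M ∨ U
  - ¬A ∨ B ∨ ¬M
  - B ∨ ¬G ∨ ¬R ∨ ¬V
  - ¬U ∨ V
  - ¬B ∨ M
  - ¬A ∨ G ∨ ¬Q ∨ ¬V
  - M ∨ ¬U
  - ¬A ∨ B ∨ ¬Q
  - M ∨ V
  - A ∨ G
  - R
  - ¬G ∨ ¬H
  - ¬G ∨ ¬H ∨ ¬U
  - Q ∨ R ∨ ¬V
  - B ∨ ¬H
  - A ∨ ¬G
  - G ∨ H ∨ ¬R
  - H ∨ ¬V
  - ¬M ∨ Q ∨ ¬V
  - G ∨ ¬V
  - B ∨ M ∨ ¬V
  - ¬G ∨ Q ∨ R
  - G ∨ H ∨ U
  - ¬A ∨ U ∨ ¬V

Unit clause (R) forces R = True.
Set Q = False.
Set V = False.
  then (¬U ∨ V) forces U = False.
  then (M ∨ V) forces M = True.
  then (B ∨ ¬M ∨ ¬R) forces B = True.
  then (¬B ∨ ¬G ∨ U ∨ V) forces G = False.
  then (A ∨ ¬M ∨ U) forces A = True.
  then (G ∨ H ∨ ¬R) forces H = True.
All clauses satisfied.

Q: False, V: False, U: False, M: True, H: True, G: False, A: True, R: True, B: True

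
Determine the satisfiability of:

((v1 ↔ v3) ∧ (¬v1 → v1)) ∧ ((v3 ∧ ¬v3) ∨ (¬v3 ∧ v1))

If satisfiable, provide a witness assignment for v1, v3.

UNSATISFIABLE

Case v1 = True: the formula simplifies to v3 ∧ ((v3 ∧ ¬v3) ∨ ¬v3).
  v3 = True: the conjunct (v3 ∧ ¬v3) ∨ ¬v3 becomes (True ∧ False) ∨ ¬True = False.
  v3 = False: the conjunct v3 is False.
Case v1 = False: the conjunct ¬v1 → v1 becomes ¬False → False = False.
Both cases fail — unsatisfiable.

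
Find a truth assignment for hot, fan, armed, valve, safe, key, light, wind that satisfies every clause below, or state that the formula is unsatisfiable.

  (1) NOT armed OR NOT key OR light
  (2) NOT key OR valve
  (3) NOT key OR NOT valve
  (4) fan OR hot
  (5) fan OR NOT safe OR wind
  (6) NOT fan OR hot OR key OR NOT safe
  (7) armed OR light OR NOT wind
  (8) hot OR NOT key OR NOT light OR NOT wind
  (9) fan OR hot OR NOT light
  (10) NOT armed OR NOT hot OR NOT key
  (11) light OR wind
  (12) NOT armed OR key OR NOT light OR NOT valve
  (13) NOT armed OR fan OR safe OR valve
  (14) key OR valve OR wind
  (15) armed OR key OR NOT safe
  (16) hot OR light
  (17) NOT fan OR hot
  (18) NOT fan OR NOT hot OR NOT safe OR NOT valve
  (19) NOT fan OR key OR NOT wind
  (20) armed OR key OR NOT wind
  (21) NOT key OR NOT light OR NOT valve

hot = True; fan = False; armed = True; valve = True; safe = True; key = False; light = False; wind = True

Try hot = False:
  (fan OR hot) forces fan = True.
  clause (NOT fan OR hot) is falsified — backtrack.
So hot = True.
Set fan = False.
Set armed = True.
  then (NOT armed OR NOT hot OR NOT key) forces key = False.
Set valve = True.
  then (NOT armed OR key OR NOT light OR NOT valve) forces light = False.
  then (light OR wind) forces wind = True.
Set safe = True.
All clauses satisfied.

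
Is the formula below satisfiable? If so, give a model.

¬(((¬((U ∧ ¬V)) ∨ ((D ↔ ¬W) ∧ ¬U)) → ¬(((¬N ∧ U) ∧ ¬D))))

N: False, V: True, D: False, U: True, W: False

  ¬(((¬((U ∧ ¬V)) ∨ ((D ↔ ¬W) ∧ ¬U)) → ¬(((¬N ∧ U) ∧ ¬D)))) = True
    (¬((U ∧ ¬V)) ∨ ((D ↔ ¬W) ∧ ¬U)) → ¬(((¬N ∧ U) ∧ ¬D)) = False
      ¬((U ∧ ¬V)) ∨ ((D ↔ ¬W) ∧ ¬U) = True
        ¬((U ∧ ¬V)) = True
          U ∧ ¬V = False
            ¬V = False
        (D ↔ ¬W) ∧ ¬U = False
          D ↔ ¬W = False
            ¬W = True
          ¬U = False
      ¬(((¬N ∧ U) ∧ ¬D)) = False
        (¬N ∧ U) ∧ ¬D = True
          ¬N ∧ U = True
            ¬N = True
          ¬D = True
The formula evaluates to True.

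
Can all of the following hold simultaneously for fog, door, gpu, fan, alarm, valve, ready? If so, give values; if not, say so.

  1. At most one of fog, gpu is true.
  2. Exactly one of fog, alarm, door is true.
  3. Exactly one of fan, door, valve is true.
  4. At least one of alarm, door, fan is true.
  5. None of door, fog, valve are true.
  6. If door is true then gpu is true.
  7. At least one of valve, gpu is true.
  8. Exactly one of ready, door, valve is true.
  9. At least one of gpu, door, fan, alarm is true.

fog = False; door = False; gpu = True; fan = True; alarm = True; valve = False; ready = True

  (1) {fog, gpu}: 1 true — at most one ✓
  (2) {fog, alarm, door}: 1 true — exactly one ✓
  (3) {fan, door, valve}: 1 true — exactly one ✓
  (4) {alarm, door, fan}: 2 true — at least one ✓
  (5) {door, fog, valve}: 0 true — none ✓
  (6) door=F ⇒ gpu: vacuous ✓
  (7) {valve, gpu}: 1 true — at least one ✓
  (8) {ready, door, valve}: 1 true — exactly one ✓
  (9) {gpu, door, fan, alarm}: 3 true — at least one ✓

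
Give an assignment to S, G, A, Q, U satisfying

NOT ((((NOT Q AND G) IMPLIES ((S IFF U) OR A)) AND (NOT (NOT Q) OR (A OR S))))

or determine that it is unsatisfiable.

S: False, G: True, A: False, Q: False, U: False

  NOT ((((NOT Q AND G) IMPLIES ((S IFF U) OR A)) AND (NOT (NOT Q) OR (A OR S)))) = True
    ((NOT Q AND G) IMPLIES ((S IFF U) OR A)) AND (NOT (NOT Q) OR (A OR S)) = False
      (NOT Q AND G) IMPLIES ((S IFF U) OR A) = True
        NOT Q AND G = True
          NOT Q = True
        (S IFF U) OR A = True
          S IFF U = True
      NOT (NOT Q) OR (A OR S) = False
        NOT (NOT Q) = False
          NOT Q = True
        A OR S = False
The formula evaluates to True.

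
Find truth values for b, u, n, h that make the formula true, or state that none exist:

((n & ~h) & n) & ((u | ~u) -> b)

b = True; u = False; n = True; h = False

  (n & ~h) & n = True
    n & ~h = True
      ~h = True
  (u | ~u) -> b = True
    u | ~u = True
      ~u = True
Both conjuncts True, so the formula holds.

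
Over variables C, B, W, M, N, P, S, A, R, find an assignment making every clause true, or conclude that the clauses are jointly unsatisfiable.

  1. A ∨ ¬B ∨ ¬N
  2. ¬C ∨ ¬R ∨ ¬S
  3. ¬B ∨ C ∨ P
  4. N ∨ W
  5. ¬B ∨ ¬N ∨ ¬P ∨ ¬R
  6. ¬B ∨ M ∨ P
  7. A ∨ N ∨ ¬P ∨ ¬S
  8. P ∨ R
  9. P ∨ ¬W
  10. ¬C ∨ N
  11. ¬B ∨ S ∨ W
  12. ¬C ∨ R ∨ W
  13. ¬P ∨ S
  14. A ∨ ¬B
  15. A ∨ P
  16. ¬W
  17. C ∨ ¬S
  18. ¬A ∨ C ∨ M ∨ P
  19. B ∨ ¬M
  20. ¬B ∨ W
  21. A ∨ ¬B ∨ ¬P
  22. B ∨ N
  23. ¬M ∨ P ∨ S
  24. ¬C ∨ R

C: True, B: False, W: False, M: False, N: True, P: False, S: False, A: True, R: True

Unit clause (¬W) forces W = False.
In (¬B ∨ W) only ¬B is left, so B = False.
In (B ∨ N) only N is left, so N = True.
In (B ∨ ¬M) only ¬M is left, so M = False.
Try C = False:
  (C ∨ ¬S) forces S = False.
  (¬P ∨ S) forces P = False.
  (P ∨ R) forces R = True.
  (A ∨ P) forces A = True.
  clause (¬A ∨ C ∨ M ∨ P) is falsified — backtrack.
So C = True.
  then (¬C ∨ R ∨ W) forces R = True.
  then (¬C ∨ ¬R ∨ ¬S) forces S = False.
  then (¬P ∨ S) forces P = False.
  then (A ∨ P) forces A = True.
All clauses satisfied.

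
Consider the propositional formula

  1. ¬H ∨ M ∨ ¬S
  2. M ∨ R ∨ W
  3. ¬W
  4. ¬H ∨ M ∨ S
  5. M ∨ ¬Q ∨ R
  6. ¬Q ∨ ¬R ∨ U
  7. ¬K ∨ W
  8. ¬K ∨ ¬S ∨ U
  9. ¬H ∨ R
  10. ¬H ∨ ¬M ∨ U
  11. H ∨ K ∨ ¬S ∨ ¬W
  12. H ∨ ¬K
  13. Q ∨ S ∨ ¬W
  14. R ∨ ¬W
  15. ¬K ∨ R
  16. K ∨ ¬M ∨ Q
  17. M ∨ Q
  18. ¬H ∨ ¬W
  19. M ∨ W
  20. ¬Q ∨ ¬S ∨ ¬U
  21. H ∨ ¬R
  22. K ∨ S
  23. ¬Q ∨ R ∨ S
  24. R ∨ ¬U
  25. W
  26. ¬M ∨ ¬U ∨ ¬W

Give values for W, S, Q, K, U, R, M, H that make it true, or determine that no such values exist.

Case W = True:
  Clause (¬W) is falsified — contradiction.
Case W = False:
  Clause (W) is falsified — contradiction.
Both cases fail, so the formula is unsatisfiable.

Unsatisfiable — no assignment works.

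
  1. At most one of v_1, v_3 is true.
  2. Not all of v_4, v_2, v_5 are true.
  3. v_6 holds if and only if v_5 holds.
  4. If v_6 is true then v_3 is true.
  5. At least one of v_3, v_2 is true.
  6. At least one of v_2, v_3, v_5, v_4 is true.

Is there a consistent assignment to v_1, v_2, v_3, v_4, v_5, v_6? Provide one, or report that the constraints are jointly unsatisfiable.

v_1: False, v_2: True, v_3: True, v_4: False, v_5: False, v_6: False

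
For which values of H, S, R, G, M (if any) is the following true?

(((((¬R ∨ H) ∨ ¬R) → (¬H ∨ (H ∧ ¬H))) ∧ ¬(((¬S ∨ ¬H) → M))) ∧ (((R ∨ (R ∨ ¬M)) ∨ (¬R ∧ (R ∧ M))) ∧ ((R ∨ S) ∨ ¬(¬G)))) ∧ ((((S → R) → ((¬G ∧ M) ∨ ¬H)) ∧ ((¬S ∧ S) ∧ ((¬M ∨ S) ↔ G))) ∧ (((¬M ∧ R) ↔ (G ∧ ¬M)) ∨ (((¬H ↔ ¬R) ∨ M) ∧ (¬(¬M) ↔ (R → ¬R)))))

Unsatisfiable

Case S = True: the conjunct ¬S is False.
Case S = False: the conjunct S is False.
Both cases fail — unsatisfiable.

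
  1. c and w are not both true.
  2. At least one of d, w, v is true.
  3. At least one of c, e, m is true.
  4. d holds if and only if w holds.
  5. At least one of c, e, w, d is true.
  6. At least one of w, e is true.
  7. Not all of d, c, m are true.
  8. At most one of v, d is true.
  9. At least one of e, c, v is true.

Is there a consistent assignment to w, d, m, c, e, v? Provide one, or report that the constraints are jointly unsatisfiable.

w = True; d = True; m = True; c = False; e = True; v = False

  (1) c=F, w=T — not both ✓
  (2) {d, w, v}: 2 true — at least one ✓
  (3) {c, e, m}: 2 true — at least one ✓
  (4) d=T, w=T — same ✓
  (5) {c, e, w, d}: 3 true — at least one ✓
  (6) {w, e}: 2 true — at least one ✓
  (7) {d, c, m}: 2/3 true — not all ✓
  (8) {v, d}: 1 true — at most one ✓
  (9) {e, c, v}: 1 true — at least one ✓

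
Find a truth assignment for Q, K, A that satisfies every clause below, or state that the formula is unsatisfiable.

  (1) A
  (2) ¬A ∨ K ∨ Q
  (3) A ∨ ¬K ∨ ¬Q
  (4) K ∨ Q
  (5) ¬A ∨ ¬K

Q = True, K = False, A = True

Unit clause (A) forces A = True.
In (¬A ∨ ¬K) only ¬K is left, so K = False.
In (¬A ∨ K ∨ Q) only Q is left, so Q = True.
All clauses satisfied.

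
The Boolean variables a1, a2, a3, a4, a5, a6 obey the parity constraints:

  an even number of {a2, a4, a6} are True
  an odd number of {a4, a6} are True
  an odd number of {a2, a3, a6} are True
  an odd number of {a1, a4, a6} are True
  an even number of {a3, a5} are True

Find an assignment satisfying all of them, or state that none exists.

a1 = False, a2 = True, a3 = False, a4 = True, a5 = False, a6 = False

{a2, a4, a6}: 2 true → even ✓
{a4, a6}: 1 true → odd ✓
{a2, a3, a6}: 1 true → odd ✓
{a1, a4, a6}: 1 true → odd ✓
{a3, a5}: 0 true → even ✓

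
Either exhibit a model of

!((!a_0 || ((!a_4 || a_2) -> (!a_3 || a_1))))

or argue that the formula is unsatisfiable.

a_0 = True, a_1 = False, a_2 = False, a_3 = True, a_4 = False

  !((!a_0 || ((!a_4 || a_2) -> (!a_3 || a_1)))) = True
    !a_0 || ((!a_4 || a_2) -> (!a_3 || a_1)) = False
      !a_0 = False
      (!a_4 || a_2) -> (!a_3 || a_1) = False
        !a_4 || a_2 = True
          !a_4 = True
        !a_3 || a_1 = False
          !a_3 = False
The formula evaluates to True.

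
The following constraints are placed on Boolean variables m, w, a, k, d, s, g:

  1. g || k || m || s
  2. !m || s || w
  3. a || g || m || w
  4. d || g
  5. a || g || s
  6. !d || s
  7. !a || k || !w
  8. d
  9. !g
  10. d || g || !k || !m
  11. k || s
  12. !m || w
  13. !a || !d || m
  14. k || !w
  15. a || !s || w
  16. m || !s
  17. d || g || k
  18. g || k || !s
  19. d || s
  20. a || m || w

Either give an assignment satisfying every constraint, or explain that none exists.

m: True, w: True, a: False, k: True, d: True, s: True, g: False

Unit clause (d) forces d = True.
Unit clause (!g) forces g = False.
In (!d || s) only s is left, so s = True.
In (m || !s) only m is left, so m = True.
In (g || k || !s) only k is left, so k = True.
In (!m || w) only w is left, so w = True.
Set a = False.
All clauses satisfied.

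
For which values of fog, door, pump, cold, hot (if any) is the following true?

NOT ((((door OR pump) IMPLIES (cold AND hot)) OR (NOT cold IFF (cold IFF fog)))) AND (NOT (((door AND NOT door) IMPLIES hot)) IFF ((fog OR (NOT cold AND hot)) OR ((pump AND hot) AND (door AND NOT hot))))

The formula is unsatisfiable.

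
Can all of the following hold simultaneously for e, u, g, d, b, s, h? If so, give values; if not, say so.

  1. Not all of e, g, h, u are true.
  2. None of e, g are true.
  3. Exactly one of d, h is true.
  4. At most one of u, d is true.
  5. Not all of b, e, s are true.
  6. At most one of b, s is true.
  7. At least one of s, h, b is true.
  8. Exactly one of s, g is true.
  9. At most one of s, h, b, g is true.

e=F, u=F, g=F, d=T, b=F, s=T, h=F

  (1) {e, g, h, u}: 0/4 true — not all ✓
  (2) {e, g}: 0 true — none ✓
  (3) {d, h}: 1 true — exactly one ✓
  (4) {u, d}: 1 true — at most one ✓
  (5) {b, e, s}: 1/3 true — not all ✓
  (6) {b, s}: 1 true — at most one ✓
  (7) {s, h, b}: 1 true — at least one ✓
  (8) {s, g}: 1 true — exactly one ✓
  (9) {s, h, b, g}: 1 true — at most one ✓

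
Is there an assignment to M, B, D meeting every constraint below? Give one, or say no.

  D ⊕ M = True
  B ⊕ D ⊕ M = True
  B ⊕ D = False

M: True, B: False, D: False

D ⊕ M = F ⊕ T = True ✓
B ⊕ D ⊕ M = F ⊕ F ⊕ T = True ✓
B ⊕ D = F ⊕ F = False ✓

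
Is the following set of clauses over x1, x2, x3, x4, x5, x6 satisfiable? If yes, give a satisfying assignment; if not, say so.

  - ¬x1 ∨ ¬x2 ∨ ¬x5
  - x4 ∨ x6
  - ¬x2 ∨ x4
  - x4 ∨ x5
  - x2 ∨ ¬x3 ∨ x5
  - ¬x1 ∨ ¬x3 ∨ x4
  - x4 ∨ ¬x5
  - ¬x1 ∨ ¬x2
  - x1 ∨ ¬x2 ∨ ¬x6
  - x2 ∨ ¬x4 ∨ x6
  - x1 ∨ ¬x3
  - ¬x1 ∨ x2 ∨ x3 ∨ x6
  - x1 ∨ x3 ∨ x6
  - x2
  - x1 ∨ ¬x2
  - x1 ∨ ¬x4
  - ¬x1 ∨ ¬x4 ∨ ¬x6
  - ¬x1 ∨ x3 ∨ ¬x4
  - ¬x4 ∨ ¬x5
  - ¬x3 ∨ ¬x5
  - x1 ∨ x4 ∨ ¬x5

Case x2 = True:
  (¬x2 ∨ x4) forces x4 = True.
  (¬x1 ∨ ¬x2) forces x1 = False.
  Clause (x1 ∨ ¬x2) is falsified — contradiction.
Case x2 = False:
  Clause (x2) is falsified — contradiction.
Both cases fail, so the formula is unsatisfiable.

UNSATISFIABLE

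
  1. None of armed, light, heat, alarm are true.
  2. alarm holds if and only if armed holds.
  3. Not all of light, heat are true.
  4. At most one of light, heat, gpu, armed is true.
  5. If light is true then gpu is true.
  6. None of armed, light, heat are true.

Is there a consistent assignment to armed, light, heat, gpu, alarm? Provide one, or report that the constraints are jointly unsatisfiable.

armed: False, light: False, heat: False, gpu: False, alarm: False

  (1) {armed, light, heat, alarm}: 0 true — none ✓
  (2) alarm=F, armed=F — same ✓
  (3) {light, heat}: 0/2 true — not all ✓
  (4) {light, heat, gpu, armed}: 0 true — at most one ✓
  (5) light=F ⇒ gpu: vacuous ✓
  (6) {armed, light, heat}: 0 true — none ✓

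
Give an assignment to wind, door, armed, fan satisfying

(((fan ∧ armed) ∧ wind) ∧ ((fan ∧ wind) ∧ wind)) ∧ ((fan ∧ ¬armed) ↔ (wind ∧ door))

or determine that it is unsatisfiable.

wind=T; door=F; armed=T; fan=T

  ((fan ∧ armed) ∧ wind) ∧ ((fan ∧ wind) ∧ wind) = True
    (fan ∧ armed) ∧ wind = True
      fan ∧ armed = True
    (fan ∧ wind) ∧ wind = True
      fan ∧ wind = True
  (fan ∧ ¬armed) ↔ (wind ∧ door) = True
    fan ∧ ¬armed = False
      ¬armed = False
    wind ∧ door = False
Both conjuncts True, so the formula holds.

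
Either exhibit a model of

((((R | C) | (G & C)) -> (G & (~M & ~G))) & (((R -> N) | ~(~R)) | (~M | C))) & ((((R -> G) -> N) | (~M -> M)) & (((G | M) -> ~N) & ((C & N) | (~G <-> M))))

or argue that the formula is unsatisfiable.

N: False, C: False, M: True, R: False, G: False

  (((R | C) | (G & C)) -> (G & (~M & ~G))) & (((R -> N) | ~(~R)) | (~M | C)) = True
    ((R | C) | (G & C)) -> (G & (~M & ~G)) = True
      (R | C) | (G & C) = False
        R | C = False
        G & C = False
      G & (~M & ~G) = False
        ~M & ~G = False
          ~M = False
          ~G = True
    ((R -> N) | ~(~R)) | (~M | C) = True
      (R -> N) | ~(~R) = True
        R -> N = True
        ~(~R) = False
          ~R = True
      ~M | C = False
        ~M = False
  (((R -> G) -> N) | (~M -> M)) & (((G | M) -> ~N) & ((C & N) | (~G <-> M))) = True
    ((R -> G) -> N) | (~M -> M) = True
      (R -> G) -> N = False
        R -> G = True
      ~M -> M = True
        ~M = False
    ((G | M) -> ~N) & ((C & N) | (~G <-> M)) = True
      (G | M) -> ~N = True
        G | M = True
        ~N = True
      (C & N) | (~G <-> M) = True
        C & N = False
        ~G <-> M = True
          ~G = True
Both conjuncts True, so the formula holds.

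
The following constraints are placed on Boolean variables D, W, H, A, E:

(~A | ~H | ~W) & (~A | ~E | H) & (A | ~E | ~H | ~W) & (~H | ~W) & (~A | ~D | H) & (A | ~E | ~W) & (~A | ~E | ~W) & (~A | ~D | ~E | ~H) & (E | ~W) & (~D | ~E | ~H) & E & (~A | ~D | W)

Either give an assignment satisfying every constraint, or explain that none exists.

Unit clause (E) forces E = True.
Set D = False.
Try W = True:
  (~H | ~W) forces H = False.
  (~A | ~E | H) forces A = False.
  clause (A | ~E | ~W) is falsified — backtrack.
So W = False.
Set H = True.
Set A = False.
All clauses satisfied.

D=F, W=F, H=T, A=F, E=T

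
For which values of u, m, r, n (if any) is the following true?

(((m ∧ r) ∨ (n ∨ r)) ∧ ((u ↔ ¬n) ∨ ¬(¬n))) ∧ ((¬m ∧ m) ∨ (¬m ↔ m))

Unsatisfiable — no assignment works.

The conjunct (¬m ∧ m) ∨ (¬m ↔ m) is unsatisfiable on its own:
  m=F: evaluates to False.
  m=T: evaluates to False.
So the whole conjunction is unsatisfiable.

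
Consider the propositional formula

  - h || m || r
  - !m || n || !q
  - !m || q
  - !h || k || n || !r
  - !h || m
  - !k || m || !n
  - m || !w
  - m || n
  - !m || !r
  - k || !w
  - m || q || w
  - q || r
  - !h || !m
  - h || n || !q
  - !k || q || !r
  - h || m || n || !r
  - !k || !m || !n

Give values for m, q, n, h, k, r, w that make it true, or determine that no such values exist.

m = False; q = True; n = True; h = False; k = False; r = True; w = False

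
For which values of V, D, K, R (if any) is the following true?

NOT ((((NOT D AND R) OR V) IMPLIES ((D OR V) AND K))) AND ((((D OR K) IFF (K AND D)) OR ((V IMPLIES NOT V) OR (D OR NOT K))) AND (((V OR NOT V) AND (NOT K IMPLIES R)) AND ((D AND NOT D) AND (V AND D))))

Unsatisfiable — no assignment works.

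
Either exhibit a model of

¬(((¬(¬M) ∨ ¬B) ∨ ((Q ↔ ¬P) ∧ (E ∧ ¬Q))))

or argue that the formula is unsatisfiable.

P: False; M: False; Q: False; E: True; B: True

  ¬(((¬(¬M) ∨ ¬B) ∨ ((Q ↔ ¬P) ∧ (E ∧ ¬Q)))) = True
    (¬(¬M) ∨ ¬B) ∨ ((Q ↔ ¬P) ∧ (E ∧ ¬Q)) = False
      ¬(¬M) ∨ ¬B = False
        ¬(¬M) = False
          ¬M = True
        ¬B = False
      (Q ↔ ¬P) ∧ (E ∧ ¬Q) = False
        Q ↔ ¬P = False
          ¬P = True
        E ∧ ¬Q = True
          ¬Q = True
The formula evaluates to True.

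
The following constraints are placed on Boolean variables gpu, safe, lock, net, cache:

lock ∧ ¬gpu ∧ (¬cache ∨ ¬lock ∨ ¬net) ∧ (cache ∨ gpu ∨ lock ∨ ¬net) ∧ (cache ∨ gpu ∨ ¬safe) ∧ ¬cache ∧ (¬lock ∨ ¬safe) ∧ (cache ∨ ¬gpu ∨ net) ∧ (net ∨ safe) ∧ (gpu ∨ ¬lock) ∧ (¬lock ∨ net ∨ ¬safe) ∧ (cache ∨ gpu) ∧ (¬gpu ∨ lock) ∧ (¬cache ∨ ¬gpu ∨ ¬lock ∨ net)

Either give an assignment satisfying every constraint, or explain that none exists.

Case gpu = True:
  Clause (¬gpu) is falsified — contradiction.
Case gpu = False:
  (lock) forces lock = True.
  Clause (gpu ∨ ¬lock) is falsified — contradiction.
Both cases fail, so the formula is unsatisfiable.

No satisfying assignment exists.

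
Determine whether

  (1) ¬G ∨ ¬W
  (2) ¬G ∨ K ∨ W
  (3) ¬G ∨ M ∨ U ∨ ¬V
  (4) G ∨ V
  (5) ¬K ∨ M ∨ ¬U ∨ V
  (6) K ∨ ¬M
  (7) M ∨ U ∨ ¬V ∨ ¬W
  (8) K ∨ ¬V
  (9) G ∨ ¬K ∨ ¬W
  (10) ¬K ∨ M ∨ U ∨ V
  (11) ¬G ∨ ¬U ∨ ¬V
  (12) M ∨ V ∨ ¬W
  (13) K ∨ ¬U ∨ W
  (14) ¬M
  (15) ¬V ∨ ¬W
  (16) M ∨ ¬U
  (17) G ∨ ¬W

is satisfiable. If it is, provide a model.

M=F, U=F, W=F, G=F, V=T, K=T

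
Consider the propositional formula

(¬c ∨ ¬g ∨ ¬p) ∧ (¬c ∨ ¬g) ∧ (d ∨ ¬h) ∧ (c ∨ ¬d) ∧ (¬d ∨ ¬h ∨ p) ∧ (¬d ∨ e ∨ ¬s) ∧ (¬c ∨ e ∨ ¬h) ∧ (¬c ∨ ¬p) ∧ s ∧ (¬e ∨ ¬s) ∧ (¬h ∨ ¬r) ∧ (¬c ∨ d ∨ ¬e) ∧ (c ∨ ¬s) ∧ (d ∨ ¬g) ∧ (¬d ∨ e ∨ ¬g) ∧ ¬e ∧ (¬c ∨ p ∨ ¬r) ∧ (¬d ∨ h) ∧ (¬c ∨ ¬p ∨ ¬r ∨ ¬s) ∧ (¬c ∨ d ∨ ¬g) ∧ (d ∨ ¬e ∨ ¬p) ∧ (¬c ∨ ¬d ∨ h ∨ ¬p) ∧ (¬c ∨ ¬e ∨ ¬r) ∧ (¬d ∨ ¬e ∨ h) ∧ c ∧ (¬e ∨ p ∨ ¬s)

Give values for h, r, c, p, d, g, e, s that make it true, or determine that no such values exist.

h: False, r: False, c: True, p: False, d: False, g: False, e: False, s: True

Unit clause (s) forces s = True.
In (¬e ∨ ¬s) only ¬e is left, so e = False.
In (c ∨ ¬s) only c is left, so c = True.
In (¬c ∨ ¬g) only ¬g is left, so g = False.
In (¬d ∨ e ∨ ¬s) only ¬d is left, so d = False.
In (¬c ∨ e ∨ ¬h) only ¬h is left, so h = False.
In (¬c ∨ ¬p) only ¬p is left, so p = False.
In (¬c ∨ p ∨ ¬r) only ¬r is left, so r = False.
All clauses satisfied.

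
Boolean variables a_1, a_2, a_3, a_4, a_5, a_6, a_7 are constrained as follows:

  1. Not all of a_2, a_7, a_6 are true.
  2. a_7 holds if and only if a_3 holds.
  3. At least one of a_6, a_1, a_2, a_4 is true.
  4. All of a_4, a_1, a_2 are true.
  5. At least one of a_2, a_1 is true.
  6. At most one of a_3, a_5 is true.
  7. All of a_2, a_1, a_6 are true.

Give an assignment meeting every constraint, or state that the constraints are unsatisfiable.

a_1: True; a_2: True; a_3: False; a_4: True; a_5: False; a_6: True; a_7: False

  (1) {a_2, a_7, a_6}: 2/3 true — not all ✓
  (2) a_7=F, a_3=F — same ✓
  (3) {a_6, a_1, a_2, a_4}: 4 true — at least one ✓
  (4) {a_4, a_1, a_2}: all 3 true ✓
  (5) {a_2, a_1}: 2 true — at least one ✓
  (6) {a_3, a_5}: 0 true — at most one ✓
  (7) {a_2, a_1, a_6}: all 3 true ✓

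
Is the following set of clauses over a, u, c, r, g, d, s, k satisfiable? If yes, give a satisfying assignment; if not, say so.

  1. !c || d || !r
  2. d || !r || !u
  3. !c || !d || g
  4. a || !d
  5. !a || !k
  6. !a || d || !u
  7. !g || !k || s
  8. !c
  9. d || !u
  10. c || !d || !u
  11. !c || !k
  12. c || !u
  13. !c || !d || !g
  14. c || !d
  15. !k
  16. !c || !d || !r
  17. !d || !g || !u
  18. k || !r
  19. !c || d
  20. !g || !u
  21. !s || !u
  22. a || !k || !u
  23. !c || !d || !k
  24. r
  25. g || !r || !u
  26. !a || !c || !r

Case c = True:
  Clause (!c) is falsified — contradiction.
Case c = False:
  (c || !u) forces u = False.
  (c || !d) forces d = False.
  (!k) forces k = False.
  (k || !r) forces r = False.
  Clause (r) is falsified — contradiction.
Both cases fail, so the formula is unsatisfiable.

Unsatisfiable — no assignment works.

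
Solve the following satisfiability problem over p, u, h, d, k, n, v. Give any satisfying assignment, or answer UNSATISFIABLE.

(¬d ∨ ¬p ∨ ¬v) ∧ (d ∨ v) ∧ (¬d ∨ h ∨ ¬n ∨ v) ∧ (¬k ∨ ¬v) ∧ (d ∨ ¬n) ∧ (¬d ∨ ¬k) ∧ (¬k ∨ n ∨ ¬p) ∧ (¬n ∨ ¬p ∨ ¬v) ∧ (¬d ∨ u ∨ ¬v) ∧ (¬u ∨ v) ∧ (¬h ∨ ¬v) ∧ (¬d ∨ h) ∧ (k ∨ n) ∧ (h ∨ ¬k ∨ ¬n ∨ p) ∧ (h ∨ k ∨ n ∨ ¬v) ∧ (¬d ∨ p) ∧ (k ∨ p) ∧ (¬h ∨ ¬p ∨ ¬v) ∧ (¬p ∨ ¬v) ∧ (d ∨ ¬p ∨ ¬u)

Set p = True.
  then (¬p ∨ ¬v) forces v = False.
  then (d ∨ v) forces d = True.
  then (¬d ∨ ¬k) forces k = False.
  then (¬u ∨ v) forces u = False.
  then (¬d ∨ h) forces h = True.
  then (k ∨ n) forces n = True.
All clauses satisfied.

p = True, u = False, h = True, d = True, k = False, n = True, v = False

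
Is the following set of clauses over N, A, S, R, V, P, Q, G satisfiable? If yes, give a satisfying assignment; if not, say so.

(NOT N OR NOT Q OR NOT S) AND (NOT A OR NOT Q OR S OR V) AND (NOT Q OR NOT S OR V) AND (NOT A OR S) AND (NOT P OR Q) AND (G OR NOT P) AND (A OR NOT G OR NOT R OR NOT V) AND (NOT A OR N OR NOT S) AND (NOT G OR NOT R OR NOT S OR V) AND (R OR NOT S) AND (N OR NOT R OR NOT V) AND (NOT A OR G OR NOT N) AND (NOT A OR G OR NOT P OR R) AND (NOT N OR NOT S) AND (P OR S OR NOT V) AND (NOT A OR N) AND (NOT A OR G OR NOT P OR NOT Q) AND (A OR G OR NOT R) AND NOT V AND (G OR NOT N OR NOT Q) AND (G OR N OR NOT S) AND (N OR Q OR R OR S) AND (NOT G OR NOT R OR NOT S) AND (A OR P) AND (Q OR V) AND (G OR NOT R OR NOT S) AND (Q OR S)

Unit clause (NOT V) forces V = False.
In (Q OR V) only Q is left, so Q = True.
In (NOT Q OR NOT S OR V) only NOT S is left, so S = False.
In (NOT A OR S) only NOT A is left, so A = False.
In (A OR P) only P is left, so P = True.
In (G OR NOT P) only G is left, so G = True.
Set N = False.
Set R = False.
All clauses satisfied.

N=F, A=F, S=F, R=F, V=F, P=T, Q=T, G=T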